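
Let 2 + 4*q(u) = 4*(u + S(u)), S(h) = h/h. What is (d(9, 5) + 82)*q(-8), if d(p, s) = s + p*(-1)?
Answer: -585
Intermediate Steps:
d(p, s) = s - p
S(h) = 1
q(u) = 1/2 + u (q(u) = -1/2 + (4*(u + 1))/4 = -1/2 + (4*(1 + u))/4 = -1/2 + (4 + 4*u)/4 = -1/2 + (1 + u) = 1/2 + u)
(d(9, 5) + 82)*q(-8) = ((5 - 1*9) + 82)*(1/2 - 8) = ((5 - 9) + 82)*(-15/2) = (-4 + 82)*(-15/2) = 78*(-15/2) = -585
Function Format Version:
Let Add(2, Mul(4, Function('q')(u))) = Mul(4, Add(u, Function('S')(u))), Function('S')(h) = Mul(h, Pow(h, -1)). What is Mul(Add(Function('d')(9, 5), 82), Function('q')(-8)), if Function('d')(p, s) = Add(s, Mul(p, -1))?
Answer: -585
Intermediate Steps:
Function('d')(p, s) = Add(s, Mul(-1, p))
Function('S')(h) = 1
Function('q')(u) = Add(Rational(1, 2), u) (Function('q')(u) = Add(Rational(-1, 2), Mul(Rational(1, 4), Mul(4, Add(u, 1)))) = Add(Rational(-1, 2), Mul(Rational(1, 4), Mul(4, Add(1, u)))) = Add(Rational(-1, 2), Mul(Rational(1, 4), Add(4, Mul(4, u)))) = Add(Rational(-1, 2), Add(1, u)) = Add(Rational(1, 2), u))
Mul(Add(Function('d')(9, 5), 82), Function('q')(-8)) = Mul(Add(Add(5, Mul(-1, 9)), 82), Add(Rational(1, 2), -8)) = Mul(Add(Add(5, -9), 82), Rational(-15, 2)) = Mul(Add(-4, 82), Rational(-15, 2)) = Mul(78, Rational(-15, 2)) = -585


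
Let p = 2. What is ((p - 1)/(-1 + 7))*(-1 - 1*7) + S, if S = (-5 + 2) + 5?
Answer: ⅔ ≈ 0.66667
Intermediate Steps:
S = 2 (S = -3 + 5 = 2)
((p - 1)/(-1 + 7))*(-1 - 1*7) + S = ((2 - 1)/(-1 + 7))*(-1 - 1*7) + 2 = (1/6)*(-1 - 7) + 2 = (1*(⅙))*(-8) + 2 = (⅙)*(-8) + 2 = -4/3 + 2 = ⅔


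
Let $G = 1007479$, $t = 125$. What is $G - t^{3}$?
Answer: $-945646$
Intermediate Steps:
$G - t^{3} = 1007479 - 125^{3} = 1007479 - 1953125 = -945646$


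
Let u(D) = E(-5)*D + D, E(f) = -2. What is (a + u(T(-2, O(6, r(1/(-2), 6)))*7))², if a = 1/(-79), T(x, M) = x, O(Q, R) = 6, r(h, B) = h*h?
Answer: 1221025/6241 ≈ 195.65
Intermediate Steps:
r(h, B) = h²
a = -1/79 ≈ -0.012658
u(D) = -D (u(D) = -2*D + D = -D)
(a + u(T(-2, O(6, r(1/(-2), 6)))*7))² = (-1/79 - (-2)*7)² = (-1/79 - 1*(-14))² = (-1/79 + 14)² = (1105/79)² = 1221025/6241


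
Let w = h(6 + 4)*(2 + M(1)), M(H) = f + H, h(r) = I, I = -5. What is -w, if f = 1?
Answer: 20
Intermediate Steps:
h(r) = -5
M(H) = 1 + H
w = -20 (w = -5*(2 + (1 + 1)) = -5*(2 + 2) = -5*4 = -20)
-w = -1*(-20) = 20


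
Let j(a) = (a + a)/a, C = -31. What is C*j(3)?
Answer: -62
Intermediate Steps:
j(a) = 2 (j(a) = (2*a)/a = 2)
C*j(3) = -31*2 = -62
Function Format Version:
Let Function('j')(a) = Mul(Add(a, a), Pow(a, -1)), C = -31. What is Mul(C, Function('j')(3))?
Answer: -62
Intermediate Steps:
Function('j')(a) = 2 (Function('j')(a) = Mul(Mul(2, a), Pow(a, -1)) = 2)
Mul(C, Function('j')(3)) = Mul(-31, 2) = -62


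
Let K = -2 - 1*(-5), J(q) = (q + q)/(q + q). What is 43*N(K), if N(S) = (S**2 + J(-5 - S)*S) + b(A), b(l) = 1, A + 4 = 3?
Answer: 559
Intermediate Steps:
A = -1 (A = -4 + 3 = -1)
J(q) = 1 (J(q) = (2*q)/((2*q)) = (2*q)*(1/(2*q)) = 1)
K = 3 (K = -2 + 5 = 3)
N(S) = 1 + S + S**2 (N(S) = (S**2 + 1*S) + 1 = (S**2 + S) + 1 = (S + S**2) + 1 = 1 + S + S**2)
43*N(K) = 43*(1 + 3 + 3**2) = 43*(1 + 3 + 9) = 43*13 = 559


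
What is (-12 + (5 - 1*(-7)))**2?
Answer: 0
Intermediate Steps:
(-12 + (5 - 1*(-7)))**2 = (-12 + (5 + 7))**2 = (-12 + 12)**2 = 0**2 = 0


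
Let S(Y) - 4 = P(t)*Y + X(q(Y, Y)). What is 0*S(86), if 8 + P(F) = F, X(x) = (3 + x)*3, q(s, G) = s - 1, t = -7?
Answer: 0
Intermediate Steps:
q(s, G) = -1 + s
X(x) = 9 + 3*x
P(F) = -8 + F
S(Y) = 10 - 12*Y (S(Y) = 4 + ((-8 - 7)*Y + (9 + 3*(-1 + Y))) = 4 + (-15*Y + (9 + (-3 + 3*Y))) = 4 + (-15*Y + (6 + 3*Y)) = 4 + (6 - 12*Y) = 10 - 12*Y)
0*S(86) = 0*(10 - 12*86) = 0*(10 - 1032) = 0*(-1022) = 0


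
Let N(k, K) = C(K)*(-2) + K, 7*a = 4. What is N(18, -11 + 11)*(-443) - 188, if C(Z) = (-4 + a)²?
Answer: 501124/49 ≈ 10227.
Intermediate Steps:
a = 4/7 (a = (⅐)*4 = 4/7 ≈ 0.57143)
C(Z) = 576/49 (C(Z) = (-4 + 4/7)² = (-24/7)² = 576/49)
N(k, K) = -1152/49 + K (N(k, K) = (576/49)*(-2) + K = -1152/49 + K)
N(18, -11 + 11)*(-443) - 188 = (-1152/49 + (-11 + 11))*(-443) - 188 = (-1152/49 + 0)*(-443) - 188 = -1152/49*(-443) - 188 = 510336/49 - 188 = 501124/49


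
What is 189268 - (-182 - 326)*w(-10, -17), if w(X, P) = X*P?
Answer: 275628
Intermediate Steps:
w(X, P) = P*X
189268 - (-182 - 326)*w(-10, -17) = 189268 - (-182 - 326)*(-17*(-10)) = 189268 - (-508)*170 = 189268 - 1*(-86360) = 189268 + 86360 = 275628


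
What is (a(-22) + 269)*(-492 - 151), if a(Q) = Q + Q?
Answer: -144675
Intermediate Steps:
a(Q) = 2*Q
(a(-22) + 269)*(-492 - 151) = (2*(-22) + 269)*(-492 - 151) = (-44 + 269)*(-643) = 225*(-643) = -144675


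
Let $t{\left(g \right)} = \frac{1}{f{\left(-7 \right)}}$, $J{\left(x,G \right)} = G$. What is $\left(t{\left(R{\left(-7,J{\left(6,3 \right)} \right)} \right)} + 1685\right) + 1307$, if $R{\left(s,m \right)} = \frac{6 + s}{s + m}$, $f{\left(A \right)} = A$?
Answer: $\frac{20943}{7} \approx 2991.9$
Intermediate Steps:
$R{\left(s,m \right)} = \frac{6 + s}{m + s}$
$t{\left(g \right)} = - \frac{1}{7}$ ($t{\left(g \right)} = \frac{1}{-7} = - \frac{1}{7}$)
$\left(t{\left(R{\left(-7,J{\left(6,3 \right)} \right)} \right)} + 1685\right) + 1307 = \left(- \frac{1}{7} + 1685\right) + 1307 = \frac{11794}{7} + 1307 = \frac{20943}{7}$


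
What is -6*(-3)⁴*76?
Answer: -36936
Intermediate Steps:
-6*(-3)⁴*76 = -6*81*76 = -486*76 = -36936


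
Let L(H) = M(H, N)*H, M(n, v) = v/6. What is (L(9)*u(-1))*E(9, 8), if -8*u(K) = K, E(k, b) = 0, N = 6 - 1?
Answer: 0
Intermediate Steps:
N = 5
M(n, v) = v/6 (M(n, v) = v*(⅙) = v/6)
u(K) = -K/8
L(H) = 5*H/6 (L(H) = ((⅙)*5)*H = 5*H/6)
(L(9)*u(-1))*E(9, 8) = (((⅚)*9)*(-⅛*(-1)))*0 = ((15/2)*(⅛))*0 = (15/16)*0 = 0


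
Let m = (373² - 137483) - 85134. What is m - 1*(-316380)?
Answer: 232892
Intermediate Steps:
m = -83488 (m = (139129 - 137483) - 85134 = 1646 - 85134 = -83488)
m - 1*(-316380) = -83488 - 1*(-316380) = -83488 + 316380 = 232892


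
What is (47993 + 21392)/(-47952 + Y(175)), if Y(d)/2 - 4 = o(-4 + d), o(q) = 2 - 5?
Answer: -13877/9590 ≈ -1.4470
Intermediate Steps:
o(q) = -3
Y(d) = 2 (Y(d) = 8 + 2*(-3) = 8 - 6 = 2)
(47993 + 21392)/(-47952 + Y(175)) = (47993 + 21392)/(-47952 + 2) = 69385/(-47950) = 69385*(-1/47950) = -13877/9590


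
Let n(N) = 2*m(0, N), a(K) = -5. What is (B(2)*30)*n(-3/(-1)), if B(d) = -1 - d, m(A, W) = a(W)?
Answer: 900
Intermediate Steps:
m(A, W) = -5
n(N) = -10 (n(N) = 2*(-5) = -10)
(B(2)*30)*n(-3/(-1)) = ((-1 - 1*2)*30)*(-10) = ((-1 - 2)*30)*(-10) = -3*30*(-10) = -90*(-10) = 900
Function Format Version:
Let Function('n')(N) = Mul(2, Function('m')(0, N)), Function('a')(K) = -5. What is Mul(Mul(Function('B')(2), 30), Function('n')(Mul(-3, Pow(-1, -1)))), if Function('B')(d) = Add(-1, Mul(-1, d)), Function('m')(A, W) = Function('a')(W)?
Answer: 900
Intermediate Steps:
Function('m')(A, W) = -5
Function('n')(N) = -10 (Function('n')(N) = Mul(2, -5) = -10)
Mul(Mul(Function('B')(2), 30), Function('n')(Mul(-3, Pow(-1, -1)))) = Mul(Mul(Add(-1, Mul(-1, 2)), 30), -10) = Mul(Mul(Add(-1, -2), 30), -10) = Mul(Mul(-3, 30), -10) = Mul(-90, -10) = 900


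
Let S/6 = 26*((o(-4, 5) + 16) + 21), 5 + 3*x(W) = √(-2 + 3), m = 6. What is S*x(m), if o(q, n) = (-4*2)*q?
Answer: -14352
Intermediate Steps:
o(q, n) = -8*q
x(W) = -4/3 (x(W) = -5/3 + √(-2 + 3)/3 = -5/3 + √1/3 = -5/3 + (⅓)*1 = -5/3 + ⅓ = -4/3)
S = 10764 (S = 6*(26*((-8*(-4) + 16) + 21)) = 6*(26*((32 + 16) + 21)) = 6*(26*(48 + 21)) = 6*(26*69) = 6*1794 = 10764)
S*x(m) = 10764*(-4/3) = -14352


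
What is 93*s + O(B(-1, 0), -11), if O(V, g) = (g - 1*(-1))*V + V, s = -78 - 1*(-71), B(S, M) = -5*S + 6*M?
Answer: -696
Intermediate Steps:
s = -7 (s = -78 + 71 = -7)
O(V, g) = V + V*(1 + g) (O(V, g) = (g + 1)*V + V = (1 + g)*V + V = V*(1 + g) + V = V + V*(1 + g))
93*s + O(B(-1, 0), -11) = 93*(-7) + (-5*(-1) + 6*0)*(2 - 11) = -651 + (5 + 0)*(-9) = -651 + 5*(-9) = -651 - 45 = -696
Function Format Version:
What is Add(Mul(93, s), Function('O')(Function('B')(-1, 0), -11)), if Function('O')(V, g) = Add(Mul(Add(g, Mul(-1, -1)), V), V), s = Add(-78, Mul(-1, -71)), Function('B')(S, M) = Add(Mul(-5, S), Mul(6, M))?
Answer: -696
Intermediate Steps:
s = -7 (s = Add(-78, 71) = -7)
Function('O')(V, g) = Add(V, Mul(V, Add(1, g))) (Function('O')(V, g) = Add(Mul(Add(g, 1), V), V) = Add(Mul(Add(1, g), V), V) = Add(Mul(V, Add(1, g)), V) = Add(V, Mul(V, Add(1, g))))
Add(Mul(93, s), Function('O')(Function('B')(-1, 0), -11)) = Add(Mul(93, -7), Mul(Add(Mul(-5, -1), Mul(6, 0)), Add(2, -11))) = Add(-651, Mul(Add(5, 0), -9)) = Add(-651, Mul(5, -9)) = Add(-651, -45) = -696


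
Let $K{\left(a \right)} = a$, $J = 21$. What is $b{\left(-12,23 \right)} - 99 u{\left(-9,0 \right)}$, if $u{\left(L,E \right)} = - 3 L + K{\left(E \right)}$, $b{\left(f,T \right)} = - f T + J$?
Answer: $-2376$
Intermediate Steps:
$b{\left(f,T \right)} = 21 - T f$ ($b{\left(f,T \right)} = - f T + 21 = - T f + 21 = 21 - T f$)
$u{\left(L,E \right)} = E - 3 L$ ($u{\left(L,E \right)} = - 3 L + E = E - 3 L$)
$b{\left(-12,23 \right)} - 99 u{\left(-9,0 \right)} = \left(21 - 23 \left(-12\right)\right) - 99 \left(0 - -27\right) = \left(21 + 276\right) - 99 \left(0 + 27\right) = 297 - 2673 = -2376$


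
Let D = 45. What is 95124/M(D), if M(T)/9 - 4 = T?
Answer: 31708/147 ≈ 215.70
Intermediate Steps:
M(T) = 36 + 9*T
95124/M(D) = 95124/(36 + 9*45) = 95124/(36 + 405) = 95124/441 = 95124*(1/441) = 31708/147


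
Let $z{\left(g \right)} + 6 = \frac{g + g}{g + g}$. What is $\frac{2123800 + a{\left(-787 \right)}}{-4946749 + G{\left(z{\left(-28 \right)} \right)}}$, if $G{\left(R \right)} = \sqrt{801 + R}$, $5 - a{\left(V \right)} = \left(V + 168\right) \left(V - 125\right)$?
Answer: $- \frac{857039104497}{2718925074245} - \frac{346506 \sqrt{199}}{2718925074245} \approx -0.31521$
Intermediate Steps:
$z{\left(g \right)} = -5$ ($z{\left(g \right)} = -6 + \frac{g + g}{g + g} = -6 + \frac{2 g}{2 g} = -6 + 2 g \frac{1}{2 g} = -6 + 1 = -5$)
$a{\left(V \right)} = 5 - \left(-125 + V\right) \left(168 + V\right)$ ($a{\left(V \right)} = 5 - \left(V + 168\right) \left(V - 125\right) = 5 - \left(168 + V\right) \left(-125 + V\right) = 5 - \left(-125 + V\right) \left(168 + V\right)$)
$\frac{2123800 + a{\left(-787 \right)}}{-4946749 + G{\left(z{\left(-28 \right)} \right)}} = \frac{2123800 - 564523}{-4946749 + \sqrt{801 - 5}} = \frac{2123800 + \left(21005 - 619369 + 33841\right)}{-4946749 + \sqrt{796}} = \frac{2123800 + \left(21005 - 619369 + 33841\right)}{-4946749 + 2 \sqrt{199}} = \frac{2123800 - 564523}{-4946749 + 2 \sqrt{199}} = \frac{1559277}{-4946749 + 2 \sqrt{199}}$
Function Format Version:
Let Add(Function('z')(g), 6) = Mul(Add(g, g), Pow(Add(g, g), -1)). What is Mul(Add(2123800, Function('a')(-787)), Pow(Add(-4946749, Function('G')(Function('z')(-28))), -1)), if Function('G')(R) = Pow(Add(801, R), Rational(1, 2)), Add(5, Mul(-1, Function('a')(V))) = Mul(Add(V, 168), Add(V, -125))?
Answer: Add(Rational(-857039104497, 2718925074245), Mul(Rational(-346506, 2718925074245), Pow(199, Rational(1, 2)))) ≈ -0.31521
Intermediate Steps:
Function('z')(g) = -5 (Function('z')(g) = Add(-6, Mul(Add(g, g), Pow(Add(g, g), -1))) = Add(-6, Mul(Mul(2, g), Pow(Mul(2, g), -1))) = Add(-6, Mul(Mul(2, g), Mul(Rational(1, 2), Pow(g, -1)))) = Add(-6, 1) = -5)
Function('a')(V) = Add(5, Mul(-1, Add(-125, V), Add(168, V))) (Function('a')(V) = Add(5, Mul(-1, Mul(Add(V, 168), Add(V, -125)))) = Add(5, Mul(-1, Mul(Add(168, V), Add(-125, V)))) = Add(5, Mul(-1, Mul(Add(-125, V), Add(168, V)))) = Add(5, Mul(-1, Add(-125, V), Add(168, V))))
Mul(Add(2123800, Function('a')(-787)), Pow(Add(-4946749, Function('G')(Function('z')(-28))), -1)) = Mul(Add(2123800, Add(21005, Mul(-1, Pow(-787, 2)), Mul(-43, -787))), Pow(Add(-4946749, Pow(Add(801, -5), Rational(1, 2))), -1)) = Mul(Add(2123800, Add(21005, Mul(-1, 619369), 33841)), Pow(Add(-4946749, Pow(796, Rational(1, 2))), -1)) = Mul(Add(2123800, Add(21005, -619369, 33841)), Pow(Add(-4946749, Mul(2, Pow(199, Rational(1, 2)))), -1)) = Mul(Add(2123800, -564523), Pow(Add(-4946749, Mul(2, Pow(199, Rational(1, 2)))), -1)) = Mul(1559277, Pow(Add(-4946749, Mul(2, Pow(199, Rational(1, 2)))), -1))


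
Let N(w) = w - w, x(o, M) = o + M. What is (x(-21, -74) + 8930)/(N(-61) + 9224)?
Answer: 8835/9224 ≈ 0.95783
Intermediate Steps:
x(o, M) = M + o
N(w) = 0
(x(-21, -74) + 8930)/(N(-61) + 9224) = ((-74 - 21) + 8930)/(0 + 9224) = (-95 + 8930)/9224 = 8835*(1/9224) = 8835/9224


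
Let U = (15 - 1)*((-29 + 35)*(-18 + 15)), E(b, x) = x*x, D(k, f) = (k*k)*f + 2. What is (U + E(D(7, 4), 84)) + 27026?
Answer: 33830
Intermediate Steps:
D(k, f) = 2 + f*k² (D(k, f) = k²*f + 2 = f*k² + 2 = 2 + f*k²)
E(b, x) = x²
U = -252 (U = 14*(6*(-3)) = 14*(-18) = -252)
(U + E(D(7, 4), 84)) + 27026 = (-252 + 84²) + 27026 = (-252 + 7056) + 27026 = 6804 + 27026 = 33830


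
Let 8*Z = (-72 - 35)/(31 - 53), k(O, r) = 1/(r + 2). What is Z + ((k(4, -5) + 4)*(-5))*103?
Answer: -996719/528 ≈ -1887.7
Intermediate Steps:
k(O, r) = 1/(2 + r)
Z = 107/176 (Z = ((-72 - 35)/(31 - 53))/8 = (-107/(-22))/8 = (-107*(-1/22))/8 = (1/8)*(107/22) = 107/176 ≈ 0.60795)
Z + ((k(4, -5) + 4)*(-5))*103 = 107/176 + ((1/(2 - 5) + 4)*(-5))*103 = 107/176 + ((1/(-3) + 4)*(-5))*103 = 107/176 + ((-1/3 + 4)*(-5))*103 = 107/176 + ((11/3)*(-5))*103 = 107/176 - 55/3*103 = 107/176 - 5665/3 = -996719/528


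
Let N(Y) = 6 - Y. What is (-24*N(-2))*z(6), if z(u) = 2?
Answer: -384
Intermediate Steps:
(-24*N(-2))*z(6) = -24*(6 - 1*(-2))*2 = -24*(6 + 2)*2 = -24*8*2 = -192*2 = -384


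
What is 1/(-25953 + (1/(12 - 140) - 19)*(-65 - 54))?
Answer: -128/3032457 ≈ -4.2210e-5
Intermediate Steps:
1/(-25953 + (1/(12 - 140) - 19)*(-65 - 54)) = 1/(-25953 + (1/(-128) - 19)*(-119)) = 1/(-25953 + (-1/128 - 19)*(-119)) = 1/(-25953 - 2433/128*(-119)) = 1/(-25953 + 289527/128) = 1/(-3032457/128) = -128/3032457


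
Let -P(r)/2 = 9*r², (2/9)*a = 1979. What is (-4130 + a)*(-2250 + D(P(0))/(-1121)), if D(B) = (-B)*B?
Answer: -10744875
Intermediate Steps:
a = 17811/2 (a = (9/2)*1979 = 17811/2 ≈ 8905.5)
P(r) = -18*r²
D(B) = -B²
(-4130 + a)*(-2250 + D(P(0))/(-1121)) = (-4130 + 17811/2)*(-2250 - (-18*0²)²/(-1121)) = 9551*(-2250 - (-18*0)²*(-1/1121))/2 = 9551*(-2250 - 1*0²*(-1/1121))/2 = 9551*(-2250 - 1*0*(-1/1121))/2 = 9551*(-2250 + 0*(-1/1121))/2 = 9551*(-2250 + 0)/2 = (9551/2)*(-2250) = -10744875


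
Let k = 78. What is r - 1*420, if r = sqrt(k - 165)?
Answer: -420 + I*sqrt(87) ≈ -420.0 + 9.3274*I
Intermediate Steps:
r = I*sqrt(87) (r = sqrt(78 - 165) = sqrt(-87) = I*sqrt(87) ≈ 9.3274*I)
r - 1*420 = I*sqrt(87) - 1*420 = I*sqrt(87) - 420 = -420 + I*sqrt(87)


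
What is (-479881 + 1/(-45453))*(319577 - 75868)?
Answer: -5315788285887646/45453 ≈ -1.1695e+11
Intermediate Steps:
(-479881 + 1/(-45453))*(319577 - 75868) = (-479881 - 1/45453)*243709 = -21812031094/45453*243709 = -5315788285887646/45453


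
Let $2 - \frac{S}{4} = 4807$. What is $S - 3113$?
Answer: $-22333$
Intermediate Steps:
$S = -19220$ ($S = 8 - 19228 = -19220$)
$S - 3113 = -19220 - 3113 = -22333$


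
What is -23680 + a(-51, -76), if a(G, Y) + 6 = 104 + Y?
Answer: -23658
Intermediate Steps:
a(G, Y) = 98 + Y (a(G, Y) = -6 + (104 + Y) = 98 + Y)
-23680 + a(-51, -76) = -23680 + (98 - 76) = -23680 + 22 = -23658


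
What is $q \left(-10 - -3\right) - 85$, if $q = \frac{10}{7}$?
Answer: $-95$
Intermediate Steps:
$q = \frac{10}{7}$ ($q = 10 \cdot \frac{1}{7} = \frac{10}{7} \approx 1.4286$)
$q \left(-10 - -3\right) - 85 = \frac{10 \left(-10 - -3\right)}{7} - 85 = \frac{10 \left(-10 + 3\right)}{7} - 85 = \frac{10}{7} \left(-7\right) - 85 = -10 - 85 = -95$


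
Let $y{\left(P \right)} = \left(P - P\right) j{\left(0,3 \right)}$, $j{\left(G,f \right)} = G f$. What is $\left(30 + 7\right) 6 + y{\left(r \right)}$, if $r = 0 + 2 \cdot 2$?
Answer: $222$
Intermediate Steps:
$r = 4$ ($r = 0 + 4 = 4$)
$y{\left(P \right)} = 0$ ($y{\left(P \right)} = \left(P - P\right) 0 \cdot 3 = 0 \cdot 0 = 0$)
$\left(30 + 7\right) 6 + y{\left(r \right)} = \left(30 + 7\right) 6 + 0 = 37 \cdot 6 + 0 = 222 + 0 = 222$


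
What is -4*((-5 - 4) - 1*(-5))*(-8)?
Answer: -128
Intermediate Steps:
-4*((-5 - 4) - 1*(-5))*(-8) = -4*(-9 + 5)*(-8) = -4*(-4)*(-8) = 16*(-8) = -128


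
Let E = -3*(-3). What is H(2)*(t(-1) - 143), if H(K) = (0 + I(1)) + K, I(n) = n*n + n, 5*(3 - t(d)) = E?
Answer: -2836/5 ≈ -567.20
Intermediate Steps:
E = 9
t(d) = 6/5 (t(d) = 3 - 1/5*9 = 3 - 9/5 = 6/5)
I(n) = n + n**2 (I(n) = n**2 + n = n + n**2)
H(K) = 2 + K (H(K) = (0 + 1*(1 + 1)) + K = (0 + 1*2) + K = (0 + 2) + K = 2 + K)
H(2)*(t(-1) - 143) = (2 + 2)*(6/5 - 143) = 4*(-709/5) = -2836/5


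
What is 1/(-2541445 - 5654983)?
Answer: -1/8196428 ≈ -1.2200e-7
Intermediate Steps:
1/(-2541445 - 5654983) = 1/(-8196428) = -1/8196428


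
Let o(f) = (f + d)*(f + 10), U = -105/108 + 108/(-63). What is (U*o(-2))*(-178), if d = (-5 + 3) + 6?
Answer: 482024/63 ≈ 7651.2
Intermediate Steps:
d = 4 (d = -2 + 6 = 4)
U = -677/252 (U = -105*1/108 + 108*(-1/63) = -35/36 - 12/7 = -677/252 ≈ -2.6865)
o(f) = (4 + f)*(10 + f) (o(f) = (f + 4)*(f + 10) = (4 + f)*(10 + f))
(U*o(-2))*(-178) = -677*(40 + (-2)**2 + 14*(-2))/252*(-178) = -677*(40 + 4 - 28)/252*(-178) = -677/252*16*(-178) = -2708/63*(-178) = 482024/63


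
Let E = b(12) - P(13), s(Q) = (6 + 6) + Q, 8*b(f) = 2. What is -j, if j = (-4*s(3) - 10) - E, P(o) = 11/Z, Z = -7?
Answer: 2011/28 ≈ 71.821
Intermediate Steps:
b(f) = 1/4 (b(f) = (1/8)*2 = 1/4)
P(o) = -11/7 (P(o) = 11/(-7) = 11*(-1/7) = -11/7)
s(Q) = 12 + Q
E = 51/28 (E = 1/4 - 1*(-11/7) = 1/4 + 11/7 = 51/28 ≈ 1.8214)
j = -2011/28 (j = (-4*(12 + 3) - 10) - 1*51/28 = (-4*15 - 10) - 51/28 = (-60 - 10) - 51/28 = -70 - 51/28 = -2011/28 ≈ -71.821)
-j = -1*(-2011/28) = 2011/28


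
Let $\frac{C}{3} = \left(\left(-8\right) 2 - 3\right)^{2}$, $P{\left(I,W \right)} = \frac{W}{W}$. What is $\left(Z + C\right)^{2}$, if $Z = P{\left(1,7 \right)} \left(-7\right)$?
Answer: $1157776$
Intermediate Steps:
$P{\left(I,W \right)} = 1$
$Z = -7$ ($Z = 1 \left(-7\right) = -7$)
$C = 1083$ ($C = 3 \left(\left(-8\right) 2 - 3\right)^{2} = 3 \left(-16 - 3\right)^{2} = 3 \left(-19\right)^{2} = 3 \cdot 361 = 1083$)
$\left(Z + C\right)^{2} = \left(-7 + 1083\right)^{2} = 1076^{2} = 1157776$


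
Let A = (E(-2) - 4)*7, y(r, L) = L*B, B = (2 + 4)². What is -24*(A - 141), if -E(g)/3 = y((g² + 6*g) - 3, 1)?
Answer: 22200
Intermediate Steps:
B = 36 (B = 6² = 36)
y(r, L) = 36*L (y(r, L) = L*36 = 36*L)
E(g) = -108
A = -784 (A = (-108 - 4)*7 = -112*7 = -784)
-24*(A - 141) = -24*(-784 - 141) = -24*(-925) = 22200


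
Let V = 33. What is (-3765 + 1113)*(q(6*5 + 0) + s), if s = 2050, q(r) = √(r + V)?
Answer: -5436600 - 7956*√7 ≈ -5.4576e+6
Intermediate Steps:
q(r) = √(33 + r) (q(r) = √(r + 33) = √(33 + r))
(-3765 + 1113)*(q(6*5 + 0) + s) = (-3765 + 1113)*(√(33 + (6*5 + 0)) + 2050) = -2652*(√(33 + (30 + 0)) + 2050) = -2652*(√(33 + 30) + 2050) = -2652*(√63 + 2050) = -2652*(3*√7 + 2050) = -2652*(2050 + 3*√7) = -5436600 - 7956*√7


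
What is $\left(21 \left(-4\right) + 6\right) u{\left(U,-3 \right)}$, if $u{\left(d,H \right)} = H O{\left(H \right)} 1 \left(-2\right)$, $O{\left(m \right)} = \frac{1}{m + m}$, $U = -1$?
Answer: $78$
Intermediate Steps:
$O{\left(m \right)} = \frac{1}{2 m}$
$u{\left(d,H \right)} = -1$ ($u{\left(d,H \right)} = H \frac{1}{2 H} 1 \left(-2\right) = \frac{1}{2} \left(-2\right) = -1$)
$\left(21 \left(-4\right) + 6\right) u{\left(U,-3 \right)} = \left(21 \left(-4\right) + 6\right) \left(-1\right) = \left(-84 + 6\right) \left(-1\right) = \left(-78\right) \left(-1\right) = 78$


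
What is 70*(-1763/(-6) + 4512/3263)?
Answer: 202290935/9789 ≈ 20665.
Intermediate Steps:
70*(-1763/(-6) + 4512/3263) = 70*(-1763*(-1/6) + 4512*(1/3263)) = 70*(1763/6 + 4512/3263) = 70*(5779741/19578) = 202290935/9789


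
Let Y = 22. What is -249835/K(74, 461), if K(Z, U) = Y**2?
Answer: -249835/484 ≈ -516.19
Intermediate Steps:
K(Z, U) = 484 (K(Z, U) = 22**2 = 484)
-249835/K(74, 461) = -249835/484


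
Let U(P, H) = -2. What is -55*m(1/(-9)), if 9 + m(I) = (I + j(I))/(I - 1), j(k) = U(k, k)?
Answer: 781/2 ≈ 390.50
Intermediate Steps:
j(k) = -2
m(I) = -9 + (-2 + I)/(-1 + I) (m(I) = -9 + (I - 2)/(I - 1) = -9 + (-2 + I)/(-1 + I))
-55*m(1/(-9)) = -55*(7 - 8/(-9))/(-1 + 1/(-9)) = -55*(7 - 8*(-⅑))/(-1 - ⅑) = -55*(7 + 8/9)/(-10/9) = -(-99)*71/(2*9) = -55*(-71/10) = 781/2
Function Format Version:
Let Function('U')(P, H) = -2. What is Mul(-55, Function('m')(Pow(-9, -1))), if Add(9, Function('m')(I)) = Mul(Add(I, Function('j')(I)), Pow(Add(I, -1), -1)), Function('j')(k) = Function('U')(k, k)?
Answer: Rational(781, 2) ≈ 390.50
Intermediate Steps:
Function('j')(k) = -2
Function('m')(I) = Add(-9, Mul(Pow(Add(-1, I), -1), Add(-2, I))) (Function('m')(I) = Add(-9, Mul(Add(I, -2), Pow(Add(I, -1), -1))) = Add(-9, Mul(Add(-2, I), Pow(Add(-1, I), -1))) = Add(-9, Mul(Pow(Add(-1, I), -1), Add(-2, I))))
Mul(-55, Function('m')(Pow(-9, -1))) = Mul(-55, Mul(Pow(Add(-1, Pow(-9, -1)), -1), Add(7, Mul(-8, Pow(-9, -1))))) = Mul(-55, Mul(Pow(Add(-1, Rational(-1, 9)), -1), Add(7, Mul(-8, Rational(-1, 9))))) = Mul(-55, Mul(Pow(Rational(-10, 9), -1), Add(7, Rational(8, 9)))) = Mul(-55, Mul(Rational(-9, 10), Rational(71, 9))) = Mul(-55, Rational(-71, 10)) = Rational(781, 2)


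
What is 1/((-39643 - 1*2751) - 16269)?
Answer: -1/58663 ≈ -1.7047e-5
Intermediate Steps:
1/((-39643 - 1*2751) - 16269) = 1/((-39643 - 2751) - 16269) = 1/(-42394 - 16269) = 1/(-58663) = -1/58663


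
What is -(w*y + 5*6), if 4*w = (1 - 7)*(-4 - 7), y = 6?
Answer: -129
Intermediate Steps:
w = 33/2 (w = ((1 - 7)*(-4 - 7))/4 = (-6*(-11))/4 = (1/4)*66 = 33/2 ≈ 16.500)
-(w*y + 5*6) = -((33/2)*6 + 5*6) = -(99 + 30) = -1*129 = -129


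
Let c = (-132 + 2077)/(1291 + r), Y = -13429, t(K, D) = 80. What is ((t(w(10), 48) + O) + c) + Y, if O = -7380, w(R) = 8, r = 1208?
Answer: -51799826/2499 ≈ -20728.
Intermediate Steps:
c = 1945/2499 (c = (-132 + 2077)/(1291 + 1208) = 1945/2499 ≈ 0.77831)
((t(w(10), 48) + O) + c) + Y = ((80 - 7380) + 1945/2499) - 13429 = (-7300 + 1945/2499) - 13429 = -18240755/2499 - 13429 = -51799826/2499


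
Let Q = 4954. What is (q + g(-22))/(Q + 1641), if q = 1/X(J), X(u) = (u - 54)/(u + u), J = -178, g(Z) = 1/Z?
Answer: 95/420761 ≈ 0.00022578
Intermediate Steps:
X(u) = (-54 + u)/(2*u) (X(u) = (-54 + u)/((2*u)) = (-54 + u)*(1/(2*u)) = (-54 + u)/(2*u))
q = 89/58 (q = 1/((½)*(-54 - 178)/(-178)) = 1/((½)*(-1/178)*(-232)) = 1/(58/89) = 89/58 ≈ 1.5345)
(q + g(-22))/(Q + 1641) = (89/58 + 1/(-22))/(4954 + 1641) = (89/58 - 1/22)/6595 = (475/319)*(1/6595) = 95/420761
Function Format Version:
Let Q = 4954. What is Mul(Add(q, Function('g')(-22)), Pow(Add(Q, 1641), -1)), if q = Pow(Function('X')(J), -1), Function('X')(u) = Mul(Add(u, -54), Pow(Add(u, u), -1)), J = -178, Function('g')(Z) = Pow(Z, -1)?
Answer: Rational(95, 420761) ≈ 0.00022578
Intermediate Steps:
Function('X')(u) = Mul(Rational(1, 2), Pow(u, -1), Add(-54, u)) (Function('X')(u) = Mul(Add(-54, u), Pow(Mul(2, u), -1)) = Mul(Add(-54, u), Mul(Rational(1, 2), Pow(u, -1))) = Mul(Rational(1, 2), Pow(u, -1), Add(-54, u)))
q = Rational(89, 58) (q = Pow(Mul(Rational(1, 2), Pow(-178, -1), Add(-54, -178)), -1) = Pow(Mul(Rational(1, 2), Rational(-1, 178), -232), -1) = Pow(Rational(58, 89), -1) = Rational(89, 58) ≈ 1.5345)
Mul(Add(q, Function('g')(-22)), Pow(Add(Q, 1641), -1)) = Mul(Add(Rational(89, 58), Pow(-22, -1)), Pow(Add(4954, 1641), -1)) = Mul(Add(Rational(89, 58), Rational(-1, 22)), Pow(6595, -1)) = Mul(Rational(475, 319), Rational(1, 6595)) = Rational(95, 420761)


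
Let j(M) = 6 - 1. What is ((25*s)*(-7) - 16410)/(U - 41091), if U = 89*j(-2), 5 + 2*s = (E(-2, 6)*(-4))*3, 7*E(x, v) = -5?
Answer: 33445/81292 ≈ 0.41142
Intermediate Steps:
E(x, v) = -5/7 (E(x, v) = (⅐)*(-5) = -5/7)
s = 25/14 (s = -5/2 + (-5/7*(-4)*3)/2 = -5/2 + ((20/7)*3)/2 = -5/2 + (½)*(60/7) = -5/2 + 30/7 = 25/14 ≈ 1.7857)
j(M) = 5
U = 445 (U = 89*5 = 445)
((25*s)*(-7) - 16410)/(U - 41091) = ((25*(25/14))*(-7) - 16410)/(445 - 41091) = ((625/14)*(-7) - 16410)/(-40646) = (-625/2 - 16410)*(-1/40646) = -33445/2*(-1/40646) = 33445/81292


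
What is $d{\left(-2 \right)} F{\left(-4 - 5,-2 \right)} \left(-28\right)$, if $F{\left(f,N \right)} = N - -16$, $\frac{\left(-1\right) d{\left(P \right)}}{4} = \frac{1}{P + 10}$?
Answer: $196$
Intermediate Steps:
$d{\left(P \right)} = - \frac{4}{10 + P}$ ($d{\left(P \right)} = - \frac{4}{P + 10} = - \frac{4}{10 + P}$)
$F{\left(f,N \right)} = 16 + N$ ($F{\left(f,N \right)} = N + 16 = 16 + N$)
$d{\left(-2 \right)} F{\left(-4 - 5,-2 \right)} \left(-28\right) = - \frac{4}{10 - 2} \left(16 - 2\right) \left(-28\right) = - \frac{4}{8} \cdot 14 \left(-28\right) = \left(-4\right) \frac{1}{8} \cdot 14 \left(-28\right) = \left(- \frac{1}{2}\right) 14 \left(-28\right) = \left(-7\right) \left(-28\right) = 196$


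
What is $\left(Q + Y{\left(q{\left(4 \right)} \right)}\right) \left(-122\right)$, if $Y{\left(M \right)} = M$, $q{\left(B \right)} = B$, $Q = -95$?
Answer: $11102$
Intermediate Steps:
$\left(Q + Y{\left(q{\left(4 \right)} \right)}\right) \left(-122\right) = \left(-95 + 4\right) \left(-122\right) = \left(-91\right) \left(-122\right) = 11102$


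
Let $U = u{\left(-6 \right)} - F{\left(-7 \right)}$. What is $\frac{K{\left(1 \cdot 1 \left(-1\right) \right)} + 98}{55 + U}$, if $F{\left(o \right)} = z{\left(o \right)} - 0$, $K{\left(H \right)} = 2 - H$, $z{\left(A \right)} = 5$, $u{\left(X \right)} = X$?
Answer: $\frac{101}{44} \approx 2.2955$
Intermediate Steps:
$F{\left(o \right)} = 5$ ($F{\left(o \right)} = 5 - 0 = 5 + 0 = 5$)
$U = -11$ ($U = -6 - 5 = -11$)
$\frac{K{\left(1 \cdot 1 \left(-1\right) \right)} + 98}{55 + U} = \frac{\left(2 - 1 \cdot 1 \left(-1\right)\right) + 98}{55 - 11} = \frac{\left(2 - 1 \left(-1\right)\right) + 98}{44} = \frac{\left(2 - -1\right) + 98}{44} = \frac{\left(2 + 1\right) + 98}{44} = \frac{3 + 98}{44} = \frac{1}{44} \cdot 101 = \frac{101}{44}$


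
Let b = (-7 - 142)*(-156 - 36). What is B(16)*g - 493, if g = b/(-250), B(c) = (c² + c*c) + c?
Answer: -7614137/125 ≈ -60913.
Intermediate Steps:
b = 28608 (b = -149*(-192) = 28608)
B(c) = c + 2*c² (B(c) = (c² + c²) + c = 2*c² + c = c + 2*c²)
g = -14304/125 (g = 28608/(-250) = 28608*(-1/250) = -14304/125 ≈ -114.43)
B(16)*g - 493 = (16*(1 + 2*16))*(-14304/125) - 493 = (16*(1 + 32))*(-14304/125) - 493 = (16*33)*(-14304/125) - 493 = 528*(-14304/125) - 493 = -7552512/125 - 493 = -7614137/125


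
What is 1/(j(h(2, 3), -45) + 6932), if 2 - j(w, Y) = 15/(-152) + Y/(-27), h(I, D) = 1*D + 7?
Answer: 456/3161189 ≈ 0.00014425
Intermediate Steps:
h(I, D) = 7 + D (h(I, D) = D + 7 = 7 + D)
j(w, Y) = 319/152 + Y/27 (j(w, Y) = 2 - (15/(-152) + Y/(-27)) = 2 - (15*(-1/152) + Y*(-1/27)) = 2 - (-15/152 - Y/27) = 2 + (15/152 + Y/27) = 319/152 + Y/27)
1/(j(h(2, 3), -45) + 6932) = 1/((319/152 + (1/27)*(-45)) + 6932) = 1/((319/152 - 5/3) + 6932) = 1/(197/456 + 6932) = 1/(3161189/456) = 456/3161189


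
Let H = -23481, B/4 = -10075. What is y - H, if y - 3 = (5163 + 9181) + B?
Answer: -2472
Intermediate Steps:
B = -40300 (B = 4*(-10075) = -40300)
y = -25953 (y = 3 + ((5163 + 9181) - 40300) = 3 + (14344 - 40300) = 3 - 25956 = -25953)
y - H = -25953 - 1*(-23481) = -25953 + 23481 = -2472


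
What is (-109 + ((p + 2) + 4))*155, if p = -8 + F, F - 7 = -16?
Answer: -18600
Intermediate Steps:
F = -9 (F = 7 - 16 = -9)
p = -17 (p = -8 - 9 = -17)
(-109 + ((p + 2) + 4))*155 = (-109 + ((-17 + 2) + 4))*155 = (-109 + (-15 + 4))*155 = (-109 - 11)*155 = -120*155 = -18600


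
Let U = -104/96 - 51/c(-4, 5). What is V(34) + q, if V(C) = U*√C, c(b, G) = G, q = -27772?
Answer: -27772 - 677*√34/60 ≈ -27838.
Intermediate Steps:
U = -677/60 (U = -104/96 - 51/5 = -104*1/96 - 51*⅕ = -13/12 - 51/5 = -677/60 ≈ -11.283)
V(C) = -677*√C/60
V(34) + q = -677*√34/60 - 27772 = -27772 - 677*√34/60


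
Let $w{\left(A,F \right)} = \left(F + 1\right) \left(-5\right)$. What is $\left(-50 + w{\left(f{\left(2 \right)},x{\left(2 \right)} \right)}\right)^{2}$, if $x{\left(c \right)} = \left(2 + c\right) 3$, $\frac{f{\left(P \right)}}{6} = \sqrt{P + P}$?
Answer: $13225$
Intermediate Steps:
$f{\left(P \right)} = 6 \sqrt{2} \sqrt{P}$ ($f{\left(P \right)} = 6 \sqrt{P + P} = 6 \sqrt{2 P} = 6 \sqrt{2} \sqrt{P}$)
$x{\left(c \right)} = 6 + 3 c$
$w{\left(A,F \right)} = -5 - 5 F$ ($w{\left(A,F \right)} = \left(1 + F\right) \left(-5\right) = -5 - 5 F$)
$\left(-50 + w{\left(f{\left(2 \right)},x{\left(2 \right)} \right)}\right)^{2} = \left(-50 - \left(5 + 5 \left(6 + 3 \cdot 2\right)\right)\right)^{2} = \left(-50 - \left(5 + 5 \left(6 + 6\right)\right)\right)^{2} = \left(-50 - 65\right)^{2} = \left(-115\right)^{2} = 13225$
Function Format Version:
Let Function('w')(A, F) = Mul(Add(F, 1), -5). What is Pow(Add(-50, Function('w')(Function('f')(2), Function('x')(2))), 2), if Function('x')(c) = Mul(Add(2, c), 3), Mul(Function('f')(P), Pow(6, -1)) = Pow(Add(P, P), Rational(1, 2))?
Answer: 13225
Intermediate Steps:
Function('f')(P) = Mul(6, Pow(2, Rational(1, 2)), Pow(P, Rational(1, 2))) (Function('f')(P) = Mul(6, Pow(Add(P, P), Rational(1, 2))) = Mul(6, Pow(Mul(2, P), Rational(1, 2))) = Mul(6, Mul(Pow(2, Rational(1, 2)), Pow(P, Rational(1, 2)))) = Mul(6, Pow(2, Rational(1, 2)), Pow(P, Rational(1, 2))))
Function('x')(c) = Add(6, Mul(3, c))
Function('w')(A, F) = Add(-5, Mul(-5, F)) (Function('w')(A, F) = Mul(Add(1, F), -5) = Add(-5, Mul(-5, F)))
Pow(Add(-50, Function('w')(Function('f')(2), Function('x')(2))), 2) = Pow(Add(-50, Add(-5, Mul(-5, Add(6, Mul(3, 2))))), 2) = Pow(Add(-50, Add(-5, Mul(-5, Add(6, 6)))), 2) = Pow(Add(-50, Add(-5, Mul(-5, 12))), 2) = Pow(Add(-50, Add(-5, -60)), 2) = Pow(Add(-50, -65), 2) = Pow(-115, 2) = 13225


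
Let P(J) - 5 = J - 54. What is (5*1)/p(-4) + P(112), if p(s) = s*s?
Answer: 1013/16 ≈ 63.313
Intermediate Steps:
p(s) = s²
P(J) = -49 + J (P(J) = 5 + (J - 54) = 5 + (-54 + J) = -49 + J)
(5*1)/p(-4) + P(112) = (5*1)/((-4)²) + (-49 + 112) = 5/16 + 63 = 1013/16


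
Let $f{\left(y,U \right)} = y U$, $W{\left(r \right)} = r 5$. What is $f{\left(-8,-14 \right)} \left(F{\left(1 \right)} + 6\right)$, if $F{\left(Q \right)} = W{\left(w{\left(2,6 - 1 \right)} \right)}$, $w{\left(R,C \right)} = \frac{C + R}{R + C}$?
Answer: $1232$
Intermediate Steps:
$w{\left(R,C \right)} = 1$ ($w{\left(R,C \right)} = \frac{C + R}{C + R} = 1$)
$W{\left(r \right)} = 5 r$
$F{\left(Q \right)} = 5$ ($F{\left(Q \right)} = 5 \cdot 1 = 5$)
$f{\left(y,U \right)} = U y$
$f{\left(-8,-14 \right)} \left(F{\left(1 \right)} + 6\right) = \left(-14\right) \left(-8\right) \left(5 + 6\right) = 112 \cdot 11 = 1232$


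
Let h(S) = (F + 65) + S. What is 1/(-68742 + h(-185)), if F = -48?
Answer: -1/68910 ≈ -1.4512e-5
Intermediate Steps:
h(S) = 17 + S (h(S) = (-48 + 65) + S = 17 + S)
1/(-68742 + h(-185)) = 1/(-68742 + (17 - 185)) = 1/(-68742 - 168) = 1/(-68910) = -1/68910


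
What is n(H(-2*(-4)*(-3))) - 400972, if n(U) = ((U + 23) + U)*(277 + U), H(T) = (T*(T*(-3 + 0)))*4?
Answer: 91168663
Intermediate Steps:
H(T) = -12*T**2 (H(T) = (T*(T*(-3)))*4 = (T*(-3*T))*4 = -3*T**2*4 = -12*T**2)
n(U) = (23 + 2*U)*(277 + U) (n(U) = ((23 + U) + U)*(277 + U) = (23 + 2*U)*(277 + U))
n(H(-2*(-4)*(-3))) - 400972 = (6371 + 2*(-12*(-2*(-4)*(-3))**2)**2 + 577*(-12*(-2*(-4)*(-3))**2)) - 400972 = (6371 + 2*(-12*(8*(-3))**2)**2 + 577*(-12*(8*(-3))**2)) - 400972 = (6371 + 2*(-12*(-24)**2)**2 + 577*(-12*(-24)**2)) - 400972 = (6371 + 2*(-12*576)**2 + 577*(-12*576)) - 400972 = (6371 + 2*(-6912)**2 + 577*(-6912)) - 400972 = (6371 + 2*47775744 - 3988224) - 400972 = (6371 + 95551488 - 3988224) - 400972 = 91569635 - 400972 = 91168663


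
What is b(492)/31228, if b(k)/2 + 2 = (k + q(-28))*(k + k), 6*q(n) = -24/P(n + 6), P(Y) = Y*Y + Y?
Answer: 18638523/601139 ≈ 31.005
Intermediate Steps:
P(Y) = Y + Y² (P(Y) = Y² + Y = Y + Y²)
q(n) = -4/((6 + n)*(7 + n)) (q(n) = (-24*1/((1 + (n + 6))*(n + 6)))/6 = (-24*1/((1 + (6 + n))*(6 + n)))/6 = (-24*1/((6 + n)*(7 + n)))/6 = (-24/((6 + n)*(7 + n)))/6 = -4/((6 + n)*(7 + n)))
b(k) = -4 + 4*k*(-2/231 + k) (b(k) = -4 + 2*((k - 4/((6 - 28)*(7 - 28)))*(k + k)) = -4 + 2*((k - 4/(-22*(-21)))*(2*k)) = -4 + 2*((k - 4*(-1/22)*(-1/21))*(2*k)) = -4 + 2*((k - 2/231)*(2*k)) = -4 + 2*((-2/231 + k)*(2*k)) = -4 + 2*(2*k*(-2/231 + k)) = -4 + 4*k*(-2/231 + k))
b(492)/31228 = (-4 + 4*492² - 8/231*492)/31228 = (-4 + 4*242064 - 1312/77)*(1/31228) = (-4 + 968256 - 1312/77)*(1/31228) = (74554092/77)*(1/31228) = 18638523/601139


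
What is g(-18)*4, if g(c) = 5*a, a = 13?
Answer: 260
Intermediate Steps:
g(c) = 65 (g(c) = 5*13 = 65)
g(-18)*4 = 65*4 = 260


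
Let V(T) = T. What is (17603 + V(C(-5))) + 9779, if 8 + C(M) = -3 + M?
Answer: 27366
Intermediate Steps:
C(M) = -11 + M (C(M) = -8 + (-3 + M) = -11 + M)
(17603 + V(C(-5))) + 9779 = (17603 + (-11 - 5)) + 9779 = (17603 - 16) + 9779 = 17587 + 9779 = 27366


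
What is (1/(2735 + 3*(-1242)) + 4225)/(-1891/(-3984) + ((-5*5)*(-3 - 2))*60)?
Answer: 16680904416/29612953981 ≈ 0.56330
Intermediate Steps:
(1/(2735 + 3*(-1242)) + 4225)/(-1891/(-3984) + ((-5*5)*(-3 - 2))*60) = (1/(2735 - 3726) + 4225)/(-1891*(-1/3984) - 25*(-5)*60) = (1/(-991) + 4225)/(1891/3984 + 125*60) = (-1/991 + 4225)/(1891/3984 + 7500) = 4186974/(991*(29881891/3984)) = (4186974/991)*(3984/29881891) = 16680904416/29612953981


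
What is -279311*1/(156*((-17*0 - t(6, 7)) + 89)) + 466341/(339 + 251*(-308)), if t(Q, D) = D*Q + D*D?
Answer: 21352789967/24014328 ≈ 889.17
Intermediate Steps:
t(Q, D) = D² + D*Q (t(Q, D) = D*Q + D² = D² + D*Q)
-279311*1/(156*((-17*0 - t(6, 7)) + 89)) + 466341/(339 + 251*(-308)) = -279311*1/(156*((-17*0 - 7*(7 + 6)) + 89)) + 466341/(339 + 251*(-308)) = -279311*1/(156*((0 - 7*13) + 89)) + 466341/(339 - 77308) = -279311*1/(156*((0 - 1*91) + 89)) + 466341/(-76969) = -279311*1/(156*((0 - 91) + 89)) + 466341*(-1/76969) = -279311*1/(156*(-91 + 89)) - 466341/76969 = -279311/((-2*156)) - 466341/76969 = -279311/(-312) - 466341/76969 = -279311*(-1/312) - 466341/76969 = 279311/312 - 466341/76969 = 21352789967/24014328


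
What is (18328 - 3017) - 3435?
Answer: 11876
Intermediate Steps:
(18328 - 3017) - 3435 = 15311 - 3435 = 11876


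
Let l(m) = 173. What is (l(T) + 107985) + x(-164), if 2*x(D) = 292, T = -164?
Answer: 108304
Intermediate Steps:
x(D) = 146 (x(D) = (½)*292 = 146)
(l(T) + 107985) + x(-164) = (173 + 107985) + 146 = 108158 + 146 = 108304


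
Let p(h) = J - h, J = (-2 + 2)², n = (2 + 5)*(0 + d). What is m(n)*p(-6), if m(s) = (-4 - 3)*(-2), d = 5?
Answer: 84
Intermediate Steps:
n = 35 (n = (2 + 5)*(0 + 5) = 7*5 = 35)
m(s) = 14 (m(s) = -7*(-2) = 14)
J = 0 (J = 0² = 0)
p(h) = -h (p(h) = 0 - h = -h)
m(n)*p(-6) = 14*(-1*(-6)) = 14*6 = 84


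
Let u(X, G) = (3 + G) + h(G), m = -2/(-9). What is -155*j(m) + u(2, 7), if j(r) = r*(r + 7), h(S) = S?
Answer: -18773/81 ≈ -231.77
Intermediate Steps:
m = 2/9 (m = -2*(-⅑) = 2/9 ≈ 0.22222)
j(r) = r*(7 + r)
u(X, G) = 3 + 2*G (u(X, G) = (3 + G) + G = 3 + 2*G)
-155*j(m) + u(2, 7) = -310*(7 + 2/9)/9 + (3 + 2*7) = -310*65/(9*9) + (3 + 14) = -155*130/81 + 17 = -20150/81 + 17 = -18773/81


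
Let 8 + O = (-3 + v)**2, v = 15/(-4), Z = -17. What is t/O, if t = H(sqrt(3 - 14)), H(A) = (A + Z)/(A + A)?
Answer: 8/601 + 136*I*sqrt(11)/6611 ≈ 0.013311 + 0.068229*I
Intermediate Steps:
v = -15/4 (v = 15*(-1/4) = -15/4 ≈ -3.7500)
H(A) = (-17 + A)/(2*A) (H(A) = (A - 17)/(A + A) = (-17 + A)/((2*A)) = (-17 + A)*(1/(2*A)) = (-17 + A)/(2*A))
t = -I*sqrt(11)*(-17 + I*sqrt(11))/22 (t = (-17 + sqrt(3 - 14))/(2*(sqrt(3 - 14))) = (-17 + sqrt(-11))/(2*(sqrt(-11))) = (-17 + I*sqrt(11))/(2*((I*sqrt(11)))) = (-I*sqrt(11)/11)*(-17 + I*sqrt(11))/2 = -I*sqrt(11)*(-17 + I*sqrt(11))/22 ≈ 0.5 + 2.5628*I)
O = 601/16 (O = -8 + (-3 - 15/4)**2 = -8 + (-27/4)**2 = -8 + 729/16 = 601/16 ≈ 37.563)
t/O = (1/2 + 17*I*sqrt(11)/22)/(601/16) = (1/2 + 17*I*sqrt(11)/22)*(16/601) = 8/601 + 136*I*sqrt(11)/6611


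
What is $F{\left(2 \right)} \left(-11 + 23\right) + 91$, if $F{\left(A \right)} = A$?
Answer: $115$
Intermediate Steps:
$F{\left(2 \right)} \left(-11 + 23\right) + 91 = 2 \left(-11 + 23\right) + 91 = 2 \cdot 12 + 91 = 24 + 91 = 115$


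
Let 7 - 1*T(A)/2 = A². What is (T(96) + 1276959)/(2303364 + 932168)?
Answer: 1258541/3235532 ≈ 0.38898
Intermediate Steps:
T(A) = 14 - 2*A²
(T(96) + 1276959)/(2303364 + 932168) = ((14 - 2*96²) + 1276959)/(2303364 + 932168) = ((14 - 2*9216) + 1276959)/3235532 = ((14 - 18432) + 1276959)*(1/3235532) = (-18418 + 1276959)*(1/3235532) = 1258541*(1/3235532) = 1258541/3235532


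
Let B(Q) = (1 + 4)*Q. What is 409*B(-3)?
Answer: -6135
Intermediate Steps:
B(Q) = 5*Q
409*B(-3) = 409*(5*(-3)) = 409*(-15) = -6135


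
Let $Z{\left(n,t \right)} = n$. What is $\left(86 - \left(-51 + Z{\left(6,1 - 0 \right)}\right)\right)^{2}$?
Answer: $17161$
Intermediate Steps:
$\left(86 - \left(-51 + Z{\left(6,1 - 0 \right)}\right)\right)^{2} = \left(86 + \left(51 - 6\right)\right)^{2} = \left(86 + 45\right)^{2} = 131^{2} = 17161$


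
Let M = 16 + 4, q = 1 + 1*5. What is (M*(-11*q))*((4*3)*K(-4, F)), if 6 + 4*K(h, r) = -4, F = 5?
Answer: 39600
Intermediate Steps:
K(h, r) = -5/2 (K(h, r) = -3/2 + (1/4)*(-4) = -3/2 - 1 = -5/2)
q = 6 (q = 1 + 5 = 6)
M = 20
(M*(-11*q))*((4*3)*K(-4, F)) = (20*(-11*6))*((4*3)*(-5/2)) = (20*(-66))*(12*(-5/2)) = -1320*(-30) = 39600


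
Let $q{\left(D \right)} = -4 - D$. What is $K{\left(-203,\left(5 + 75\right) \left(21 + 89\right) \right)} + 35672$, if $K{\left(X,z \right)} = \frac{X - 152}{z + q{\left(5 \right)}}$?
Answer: $\frac{313592197}{8791} \approx 35672.0$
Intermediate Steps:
$K{\left(X,z \right)} = \frac{-152 + X}{-9 + z}$ ($K{\left(X,z \right)} = \frac{X - 152}{z - 9} = \frac{-152 + X}{z - 9} = \frac{-152 + X}{-9 + z}$)
$K{\left(-203,\left(5 + 75\right) \left(21 + 89\right) \right)} + 35672 = \frac{-152 - 203}{-9 + \left(5 + 75\right) \left(21 + 89\right)} + 35672 = \frac{1}{-9 + 80 \cdot 110} \left(-355\right) + 35672 = \frac{1}{-9 + 8800} \left(-355\right) + 35672 = \frac{1}{8791} \left(-355\right) + 35672 = - \frac{355}{8791} + 35672 = \frac{313592197}{8791}$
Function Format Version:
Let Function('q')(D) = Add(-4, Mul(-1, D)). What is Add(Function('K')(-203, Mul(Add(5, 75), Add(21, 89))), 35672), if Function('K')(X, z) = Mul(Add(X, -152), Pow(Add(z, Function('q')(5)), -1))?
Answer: Rational(313592197, 8791) ≈ 35672.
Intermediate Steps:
Function('K')(X, z) = Mul(Pow(Add(-9, z), -1), Add(-152, X)) (Function('K')(X, z) = Mul(Add(X, -152), Pow(Add(z, Add(-4, Mul(-1, 5))), -1)) = Mul(Add(-152, X), Pow(Add(z, Add(-4, -5)), -1)) = Mul(Add(-152, X), Pow(Add(z, -9), -1)) = Mul(Add(-152, X), Pow(Add(-9, z), -1)) = Mul(Pow(Add(-9, z), -1), Add(-152, X)))
Add(Function('K')(-203, Mul(Add(5, 75), Add(21, 89))), 35672) = Add(Mul(Pow(Add(-9, Mul(Add(5, 75), Add(21, 89))), -1), Add(-152, -203)), 35672) = Add(Mul(Pow(Add(-9, Mul(80, 110)), -1), -355), 35672) = Add(Mul(Pow(Add(-9, 8800), -1), -355), 35672) = Add(Mul(Pow(8791, -1), -355), 35672) = Add(Mul(Rational(1, 8791), -355), 35672) = Add(Rational(-355, 8791), 35672) = Rational(313592197, 8791)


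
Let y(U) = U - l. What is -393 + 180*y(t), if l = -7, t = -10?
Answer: -933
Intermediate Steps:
y(U) = 7 + U (y(U) = U - 1*(-7) = U + 7 = 7 + U)
-393 + 180*y(t) = -393 + 180*(7 - 10) = -393 + 180*(-3) = -393 - 540 = -933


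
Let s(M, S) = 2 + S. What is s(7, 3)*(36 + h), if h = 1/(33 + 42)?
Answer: 2701/15 ≈ 180.07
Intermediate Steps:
h = 1/75 ≈ 0.013333
s(7, 3)*(36 + h) = (2 + 3)*(36 + 1/75) = 5*(2701/75) = 2701/15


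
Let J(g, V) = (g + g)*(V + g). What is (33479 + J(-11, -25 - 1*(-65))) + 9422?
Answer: 42263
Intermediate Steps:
J(g, V) = 2*g*(V + g) (J(g, V) = (2*g)*(V + g) = 2*g*(V + g))
(33479 + J(-11, -25 - 1*(-65))) + 9422 = (33479 + 2*(-11)*((-25 - 1*(-65)) - 11)) + 9422 = (33479 + 2*(-11)*((-25 + 65) - 11)) + 9422 = (33479 + 2*(-11)*(40 - 11)) + 9422 = (33479 + 2*(-11)*29) + 9422 = (33479 - 638) + 9422 = 32841 + 9422 = 42263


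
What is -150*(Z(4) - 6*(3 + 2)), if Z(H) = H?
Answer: 3900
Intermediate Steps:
-150*(Z(4) - 6*(3 + 2)) = -150*(4 - 6*(3 + 2)) = -150*(4 - 6*5) = -150*(4 - 30) = -150*(-26) = 3900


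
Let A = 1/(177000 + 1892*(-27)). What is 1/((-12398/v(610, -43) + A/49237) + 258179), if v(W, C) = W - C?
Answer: 4048421138076/1045140456803235641 ≈ 3.8736e-6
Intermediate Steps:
A = 1/125916 (A = 1/(177000 - 51084) = 1/125916 ≈ 7.9418e-6)
1/((-12398/v(610, -43) + A/49237) + 258179) = 1/((-12398/(610 - 1*(-43)) + (1/125916)/49237) + 258179) = 1/((-12398/(610 + 43) + (1/125916)*(1/49237)) + 258179) = 1/((-12398/653 + 1/6199726092) + 258179) = 1/(-76864204087963/4048421138076 + 258179) = 1/(1045140456803235641/4048421138076) = 4048421138076/1045140456803235641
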